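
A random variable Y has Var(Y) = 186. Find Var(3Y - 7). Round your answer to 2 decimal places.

Var(3Y - 7) = (3)²·Var(Y) = 9·186 = 1674

1674.00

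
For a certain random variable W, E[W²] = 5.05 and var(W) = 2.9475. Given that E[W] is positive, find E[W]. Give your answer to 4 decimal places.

1.4500

(E[W])² = E[W²] − var(W) = 5.05 − 2.9475 = 2.1025
E[W] = √2.1025 = 1.45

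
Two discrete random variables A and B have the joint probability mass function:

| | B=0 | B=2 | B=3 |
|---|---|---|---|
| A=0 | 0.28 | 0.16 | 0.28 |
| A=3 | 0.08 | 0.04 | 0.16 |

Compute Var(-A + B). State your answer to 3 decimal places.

3.146

E[A] = 0.84,  E[B] = 1.72,  E[AB] = 1.68
Var(A) = 2.52 − (0.84)² = 1.8144;  Var(B) = 4.76 − (1.72)² = 1.8016
Cov(A,B) = 1.68 − (0.84)(1.72) = 0.2352
Var(-A + B) = (-1)²·1.8144 + (1)²·1.8016 + 2·(-1)·(1)·0.2352 = 3.1456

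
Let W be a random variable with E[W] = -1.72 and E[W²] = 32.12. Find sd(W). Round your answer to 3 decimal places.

5.400

Var(W) = 32.12 − (-1.72)² = 29.1616
sd(W) = √29.1616 ≈ 5.400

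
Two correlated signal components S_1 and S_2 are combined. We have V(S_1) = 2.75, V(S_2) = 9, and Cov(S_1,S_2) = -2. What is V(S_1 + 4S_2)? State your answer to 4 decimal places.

V(S_1 + 4S_2) = (1)²·V(S_1) + (4)²·V(S_2) + 2·(1)·(4)·Cov(S_1,S_2)
= 1·2.75 + 16·9 + 8·-2 = 130.75

130.7500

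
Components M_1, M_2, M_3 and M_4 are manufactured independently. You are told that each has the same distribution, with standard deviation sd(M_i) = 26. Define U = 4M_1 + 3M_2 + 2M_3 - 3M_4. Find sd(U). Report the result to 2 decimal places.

160.27

Var(M_i) = (26)² = 676
By independence, Var(U) = (4)²Var(M_1) + (3)²Var(M_2) + (2)²Var(M_3) + (-3)²Var(M_4)
= (4)²·676 + (3)²·676 + (2)²·676 + (-3)²·676 = 25688
sd(U) = √25688 ≈ 160.27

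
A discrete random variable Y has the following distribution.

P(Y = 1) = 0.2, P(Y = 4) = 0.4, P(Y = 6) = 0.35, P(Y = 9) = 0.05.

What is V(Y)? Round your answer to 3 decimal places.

E[Y] = (1)(0.2) + (4)(0.4) + (6)(0.35) + (9)(0.05) = 4.35
E[Y²] = (1)²(0.2) + (4)²(0.4) + (6)²(0.35) + (9)²(0.05) = 23.25
V(Y) = E[Y²] − (E[Y])² = 23.25 − (4.35)² = 4.3275

4.328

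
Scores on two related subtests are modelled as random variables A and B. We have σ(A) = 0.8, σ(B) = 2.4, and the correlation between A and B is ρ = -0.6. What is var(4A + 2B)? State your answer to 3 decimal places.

14.848

var(A) = (0.8)² = 0.64;  var(B) = (2.4)² = 5.76
Cov(A,B) = ρ·σ(A)·σ(B) = -0.6·0.8·2.4 = -1.152
var(4A + 2B) = (4)²·var(A) + (2)²·var(B) + 2·(4)·(2)·Cov(A,B)
= 16·0.64 + 4·5.76 + 16·-1.152 = 14.848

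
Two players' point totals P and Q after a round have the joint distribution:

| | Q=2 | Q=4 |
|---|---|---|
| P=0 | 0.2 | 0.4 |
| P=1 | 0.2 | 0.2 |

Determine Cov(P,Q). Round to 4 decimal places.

E[P] = 0.4,  E[Q] = 3.2
E[PQ] = 1.2
Cov(P,Q) = E[PQ] − E[P]E[Q] = 1.2 − (0.4)(3.2) = -0.08

-0.0800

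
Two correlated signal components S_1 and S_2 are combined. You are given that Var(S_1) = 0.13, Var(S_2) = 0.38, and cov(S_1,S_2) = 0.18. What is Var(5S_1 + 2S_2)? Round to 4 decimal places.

8.3700

Var(5S_1 + 2S_2) = (5)²·Var(S_1) + (2)²·Var(S_2) + 2·(5)·(2)·cov(S_1,S_2)
= 25·0.13 + 4·0.38 + 20·0.18 = 8.37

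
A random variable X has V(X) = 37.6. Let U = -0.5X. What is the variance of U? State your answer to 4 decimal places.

V(-0.5X) = (-0.5)²·V(X) = 0.25·37.6 = 9.4

9.4000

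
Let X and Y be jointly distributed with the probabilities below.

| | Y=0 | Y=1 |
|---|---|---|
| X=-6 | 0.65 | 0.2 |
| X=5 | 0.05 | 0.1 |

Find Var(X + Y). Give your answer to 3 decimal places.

E[X] = -4.35,  E[Y] = 0.3,  E[XY] = -0.7
Var(X) = 34.35 − (-4.35)² = 15.4275;  Var(Y) = 0.3 − (0.3)² = 0.21
cov(X,Y) = -0.7 − (-4.35)(0.3) = 0.605
Var(X + Y) = (1)²·15.4275 + (1)²·0.21 + 2·(1)·(1)·0.605 = 16.8475

16.848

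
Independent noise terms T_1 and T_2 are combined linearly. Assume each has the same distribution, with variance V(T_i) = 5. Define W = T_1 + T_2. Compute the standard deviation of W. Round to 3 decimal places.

3.162

By independence, V(W) = (1)²V(T_1) + (1)²V(T_2)
= (1)²·5 + (1)²·5 = 10
SD(W) = √10 ≈ 3.162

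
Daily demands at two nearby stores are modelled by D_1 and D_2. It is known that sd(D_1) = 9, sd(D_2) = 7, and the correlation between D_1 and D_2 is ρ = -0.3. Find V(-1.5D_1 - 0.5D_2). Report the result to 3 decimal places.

V(D_1) = (9)² = 81;  V(D_2) = (7)² = 49
Cov(D_1,D_2) = ρ·sd(D_1)·sd(D_2) = -0.3·9·7 = -18.9
V(-1.5D_1 - 0.5D_2) = (-1.5)²·V(D_1) + (-0.5)²·V(D_2) + 2·(-1.5)·(-0.5)·Cov(D_1,D_2)
= 2.25·81 + 0.25·49 + 1.5·-18.9 = 166.15

166.150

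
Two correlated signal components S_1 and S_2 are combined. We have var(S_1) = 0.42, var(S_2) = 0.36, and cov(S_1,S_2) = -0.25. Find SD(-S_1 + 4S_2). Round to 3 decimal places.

var(-S_1 + 4S_2) = (-1)²·var(S_1) + (4)²·var(S_2) + 2·(-1)·(4)·cov(S_1,S_2)
= 1·0.42 + 16·0.36 + -8·-0.25 = 8.18
SD(-S_1 + 4S_2) = √8.18 ≈ 2.860

2.860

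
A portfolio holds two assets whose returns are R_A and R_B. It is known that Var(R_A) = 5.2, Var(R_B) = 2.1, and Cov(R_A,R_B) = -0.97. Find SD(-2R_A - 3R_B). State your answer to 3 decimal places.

Var(-2R_A - 3R_B) = (-2)²·Var(R_A) + (-3)²·Var(R_B) + 2·(-2)·(-3)·Cov(R_A,R_B)
= 4·5.2 + 9·2.1 + 12·-0.97 = 28.06
SD(-2R_A - 3R_B) = √28.06 ≈ 5.297

5.297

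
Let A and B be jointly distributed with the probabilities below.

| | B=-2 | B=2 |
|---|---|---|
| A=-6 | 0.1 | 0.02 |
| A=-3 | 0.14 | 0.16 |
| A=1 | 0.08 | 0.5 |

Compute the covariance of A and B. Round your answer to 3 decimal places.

E[A] = -1.04,  E[B] = 0.72
E[AB] = 1.68
Cov(A,B) = E[AB] − E[A]E[B] = 1.68 − (-1.04)(0.72) = 2.4288

2.429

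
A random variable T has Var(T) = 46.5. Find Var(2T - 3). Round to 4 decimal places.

186.0000

Var(2T - 3) = (2)²·Var(T) = 4·46.5 = 186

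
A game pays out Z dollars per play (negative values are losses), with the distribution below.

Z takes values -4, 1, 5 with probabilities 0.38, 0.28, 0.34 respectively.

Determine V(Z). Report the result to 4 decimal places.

14.6484

E[Z] = (-4)(0.38) + (1)(0.28) + (5)(0.34) = 0.46
E[Z²] = (-4)²(0.38) + (1)²(0.28) + (5)²(0.34) = 14.86
V(Z) = E[Z²] − (E[Z])² = 14.86 − (0.46)² = 14.6484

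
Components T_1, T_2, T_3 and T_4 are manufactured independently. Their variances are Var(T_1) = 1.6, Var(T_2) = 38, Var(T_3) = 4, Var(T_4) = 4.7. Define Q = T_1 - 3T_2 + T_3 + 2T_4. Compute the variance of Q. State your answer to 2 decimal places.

366.40

By independence, Var(Q) = (1)²Var(T_1) + (-3)²Var(T_2) + (1)²Var(T_3) + (2)²Var(T_4)
= (1)²·1.6 + (-3)²·38 + (1)²·4 + (2)²·4.7 = 366.4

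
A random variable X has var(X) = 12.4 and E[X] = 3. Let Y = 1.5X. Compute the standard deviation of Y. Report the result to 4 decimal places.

var(1.5X) = (1.5)²·12.4 = 27.9
SD(Y) = √27.9 ≈ 5.2820

5.2820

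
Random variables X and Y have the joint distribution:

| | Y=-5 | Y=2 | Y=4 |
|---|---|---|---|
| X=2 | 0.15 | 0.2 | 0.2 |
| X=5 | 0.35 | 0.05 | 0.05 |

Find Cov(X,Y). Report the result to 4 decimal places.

E[X] = 3.35,  E[Y] = -1
E[XY] = -6.35
Cov(X,Y) = E[XY] − E[X]E[Y] = -6.35 − (3.35)(-1) = -3

-3.0000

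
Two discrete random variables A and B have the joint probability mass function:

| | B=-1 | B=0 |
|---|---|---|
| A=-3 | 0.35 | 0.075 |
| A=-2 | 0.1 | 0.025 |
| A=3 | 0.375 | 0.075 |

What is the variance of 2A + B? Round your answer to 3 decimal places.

33.444

E[A] = -0.175,  E[B] = -0.825,  E[AB] = 0.125
V(A) = 8.375 − (-0.175)² = 8.344375;  V(B) = 0.825 − (-0.825)² = 0.144375
Cov(A,B) = 0.125 − (-0.175)(-0.825) = -0.019375
V(2A + B) = (2)²·8.344375 + (1)²·0.144375 + 2·(2)·(1)·-0.019375 = 33.444375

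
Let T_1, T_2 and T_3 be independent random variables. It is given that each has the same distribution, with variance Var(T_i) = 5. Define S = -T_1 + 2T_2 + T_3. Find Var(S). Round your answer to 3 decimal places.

By independence, Var(S) = (-1)²Var(T_1) + (2)²Var(T_2) + (1)²Var(T_3)
= (-1)²·5 + (2)²·5 + (1)²·5 = 30

30.000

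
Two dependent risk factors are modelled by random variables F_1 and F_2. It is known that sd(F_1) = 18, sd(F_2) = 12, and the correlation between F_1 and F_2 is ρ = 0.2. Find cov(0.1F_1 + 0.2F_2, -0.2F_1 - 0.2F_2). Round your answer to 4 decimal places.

var(F_1) = (18)² = 324;  var(F_2) = (12)² = 144
cov(F_1,F_2) = ρ·sd(F_1)·sd(F_2) = 0.2·18·12 = 43.2
cov(0.1F_1 + 0.2F_2, -0.2F_1 - 0.2F_2) = (0.1)(-0.2)var(F_1) + (0.2)(-0.2)var(F_2) + [(0.1)(-0.2) + (0.2)(-0.2)]cov(F_1,F_2)
= -0.02·324 + -0.04·144 + -0.06·43.2 = -14.832

-14.8320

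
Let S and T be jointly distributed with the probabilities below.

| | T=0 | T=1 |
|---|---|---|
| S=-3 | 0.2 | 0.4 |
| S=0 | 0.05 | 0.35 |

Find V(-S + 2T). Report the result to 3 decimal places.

2.310

E[S] = -1.8,  E[T] = 0.75,  E[ST] = -1.2
V(S) = 5.4 − (-1.8)² = 2.16;  V(T) = 0.75 − (0.75)² = 0.1875
Cov(S,T) = -1.2 − (-1.8)(0.75) = 0.15
V(-S + 2T) = (-1)²·2.16 + (2)²·0.1875 + 2·(-1)·(2)·0.15 = 2.31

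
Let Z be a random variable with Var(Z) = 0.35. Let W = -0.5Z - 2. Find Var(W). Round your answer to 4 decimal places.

Var(-0.5Z - 2) = (-0.5)²·Var(Z) = 0.25·0.35 = 0.0875

0.0875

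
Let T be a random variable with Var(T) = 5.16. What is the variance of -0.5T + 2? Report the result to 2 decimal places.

1.29

Var(-0.5T + 2) = (-0.5)²·Var(T) = 0.25·5.16 = 1.29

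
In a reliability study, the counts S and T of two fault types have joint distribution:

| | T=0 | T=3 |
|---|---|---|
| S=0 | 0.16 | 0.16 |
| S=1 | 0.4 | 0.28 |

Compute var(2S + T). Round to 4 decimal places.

E[S] = 0.68,  E[T] = 1.32,  E[ST] = 0.84
var(S) = 0.68 − (0.68)² = 0.2176;  var(T) = 3.96 − (1.32)² = 2.2176
Cov(S,T) = 0.84 − (0.68)(1.32) = -0.0576
var(2S + T) = (2)²·0.2176 + (1)²·2.2176 + 2·(2)·(1)·-0.0576 = 2.8576

2.8576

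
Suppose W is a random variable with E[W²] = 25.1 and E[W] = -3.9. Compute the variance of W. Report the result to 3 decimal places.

Var(W) = 25.1 − (-3.9)² = 9.89

9.890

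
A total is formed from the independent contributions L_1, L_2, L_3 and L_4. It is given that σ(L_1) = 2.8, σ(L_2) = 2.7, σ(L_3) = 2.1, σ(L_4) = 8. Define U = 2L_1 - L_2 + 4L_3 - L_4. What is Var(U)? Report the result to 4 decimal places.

Var(L_1) = 7.84, Var(L_2) = 7.29, Var(L_3) = 4.41, Var(L_4) = 64
By independence, Var(U) = (2)²Var(L_1) + (-1)²Var(L_2) + (4)²Var(L_3) + (-1)²Var(L_4)
= (2)²·7.84 + (-1)²·7.29 + (4)²·4.41 + (-1)²·64 = 173.21

173.2100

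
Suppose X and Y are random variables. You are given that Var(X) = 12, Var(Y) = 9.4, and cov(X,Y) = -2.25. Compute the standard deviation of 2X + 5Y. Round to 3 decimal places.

Var(2X + 5Y) = (2)²·Var(X) + (5)²·Var(Y) + 2·(2)·(5)·cov(X,Y)
= 4·12 + 25·9.4 + 20·-2.25 = 238
sd(2X + 5Y) = √238 ≈ 15.427

15.427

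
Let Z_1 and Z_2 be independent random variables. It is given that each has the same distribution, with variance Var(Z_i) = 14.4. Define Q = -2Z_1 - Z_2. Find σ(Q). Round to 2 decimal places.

By independence, Var(Q) = (-2)²Var(Z_1) + (-1)²Var(Z_2)
= (-2)²·14.4 + (-1)²·14.4 = 72
σ(Q) = √72 ≈ 8.49

8.49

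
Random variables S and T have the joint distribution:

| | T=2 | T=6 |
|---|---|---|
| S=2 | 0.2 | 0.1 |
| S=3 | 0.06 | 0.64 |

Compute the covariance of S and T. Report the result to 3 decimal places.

E[S] = 2.7,  E[T] = 4.96
E[ST] = 13.88
cov(S,T) = E[ST] − E[S]E[T] = 13.88 − (2.7)(4.96) = 0.488

0.488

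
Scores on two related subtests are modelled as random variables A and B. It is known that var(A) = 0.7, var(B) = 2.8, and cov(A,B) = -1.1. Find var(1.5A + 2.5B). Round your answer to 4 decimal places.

10.8250

var(1.5A + 2.5B) = (1.5)²·var(A) + (2.5)²·var(B) + 2·(1.5)·(2.5)·cov(A,B)
= 2.25·0.7 + 6.25·2.8 + 7.5·-1.1 = 10.825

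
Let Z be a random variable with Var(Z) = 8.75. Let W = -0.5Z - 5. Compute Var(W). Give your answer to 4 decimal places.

2.1875

Var(-0.5Z - 5) = (-0.5)²·Var(Z) = 0.25·8.75 = 2.1875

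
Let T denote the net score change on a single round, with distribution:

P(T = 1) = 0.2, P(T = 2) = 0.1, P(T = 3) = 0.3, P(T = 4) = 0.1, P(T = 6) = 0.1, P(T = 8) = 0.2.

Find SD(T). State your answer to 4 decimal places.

E[T] = (1)(0.2) + (2)(0.1) + (3)(0.3) + (4)(0.1) + (6)(0.1) + (8)(0.2) = 3.9
E[T²] = (1)²(0.2) + (2)²(0.1) + (3)²(0.3) + (4)²(0.1) + (6)²(0.1) + (8)²(0.2) = 21.3
Var(T) = E[T²] − (E[T])² = 21.3 − (3.9)² = 6.09
SD(T) = √6.09 ≈ 2.4678

2.4678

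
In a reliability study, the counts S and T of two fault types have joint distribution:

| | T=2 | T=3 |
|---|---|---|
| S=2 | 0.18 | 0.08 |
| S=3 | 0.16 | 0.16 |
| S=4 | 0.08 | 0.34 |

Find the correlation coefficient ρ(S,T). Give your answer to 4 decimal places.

0.4188

E[S] = 3.16,  E[T] = 2.58
E[ST] = 8.32
Cov(S,T) = E[ST] − E[S]E[T] = 8.32 − (3.16)(2.58) = 0.1672
Var(S) = 0.6544,  Var(T) = 0.2436
ρ = 0.1672 / √(0.6544·0.2436) ≈ 0.4188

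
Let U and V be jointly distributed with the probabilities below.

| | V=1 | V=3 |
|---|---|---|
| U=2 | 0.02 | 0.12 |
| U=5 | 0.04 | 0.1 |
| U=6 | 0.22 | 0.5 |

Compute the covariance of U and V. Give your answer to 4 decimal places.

-0.1520

E[U] = 5.3,  E[V] = 2.44
E[UV] = 12.78
cov(U,V) = E[UV] − E[U]E[V] = 12.78 − (5.3)(2.44) = -0.152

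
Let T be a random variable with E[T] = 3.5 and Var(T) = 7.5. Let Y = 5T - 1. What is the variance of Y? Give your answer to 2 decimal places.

Var(5T - 1) = (5)²·Var(T) = 25·7.5 = 187.5

187.50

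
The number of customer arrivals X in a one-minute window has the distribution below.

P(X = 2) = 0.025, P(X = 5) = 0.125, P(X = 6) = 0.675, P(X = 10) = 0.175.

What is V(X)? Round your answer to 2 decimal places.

E[X] = (2)(0.025) + (5)(0.125) + (6)(0.675) + (10)(0.175) = 6.475
E[X²] = (2)²(0.025) + (5)²(0.125) + (6)²(0.675) + (10)²(0.175) = 45.025
V(X) = E[X²] − (E[X])² = 45.025 − (6.475)² = 3.099375

3.10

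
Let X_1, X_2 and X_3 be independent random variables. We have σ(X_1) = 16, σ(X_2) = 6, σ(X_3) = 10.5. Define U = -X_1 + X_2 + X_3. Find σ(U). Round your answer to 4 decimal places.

var(X_1) = 256, var(X_2) = 36, var(X_3) = 110.25
By independence, var(U) = (-1)²var(X_1) + (1)²var(X_2) + (1)²var(X_3)
= (-1)²·256 + (1)²·36 + (1)²·110.25 = 402.25
σ(U) = √402.25 ≈ 20.0562

20.0562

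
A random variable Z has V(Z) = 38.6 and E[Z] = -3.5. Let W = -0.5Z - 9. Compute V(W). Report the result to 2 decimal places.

9.65

V(-0.5Z - 9) = (-0.5)²·V(Z) = 0.25·38.6 = 9.65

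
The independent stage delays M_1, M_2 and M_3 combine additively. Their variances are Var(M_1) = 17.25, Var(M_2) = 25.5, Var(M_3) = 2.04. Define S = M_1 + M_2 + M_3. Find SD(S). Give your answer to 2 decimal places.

By independence, Var(S) = (1)²Var(M_1) + (1)²Var(M_2) + (1)²Var(M_3)
= (1)²·17.25 + (1)²·25.5 + (1)²·2.04 = 44.79
SD(S) = √44.79 ≈ 6.69

6.69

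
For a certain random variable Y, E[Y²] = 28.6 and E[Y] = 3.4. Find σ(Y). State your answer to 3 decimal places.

4.128

Var(Y) = 28.6 − (3.4)² = 17.04
σ(Y) = √17.04 ≈ 4.128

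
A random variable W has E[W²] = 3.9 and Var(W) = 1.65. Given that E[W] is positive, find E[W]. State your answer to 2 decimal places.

1.50

(E[W])² = E[W²] − Var(W) = 3.9 − 1.65 = 2.25
E[W] = √2.25 = 1.5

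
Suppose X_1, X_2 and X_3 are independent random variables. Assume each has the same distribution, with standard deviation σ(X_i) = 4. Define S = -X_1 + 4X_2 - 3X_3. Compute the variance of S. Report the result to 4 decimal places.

416.0000

var(X_i) = (4)² = 16
By independence, var(S) = (-1)²var(X_1) + (4)²var(X_2) + (-3)²var(X_3)
= (-1)²·16 + (4)²·16 + (-3)²·16 = 416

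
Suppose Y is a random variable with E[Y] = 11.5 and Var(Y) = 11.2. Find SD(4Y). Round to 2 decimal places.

Var(4Y) = (4)²·11.2 = 179.2
SD(4Y) = √179.2 ≈ 13.39

13.39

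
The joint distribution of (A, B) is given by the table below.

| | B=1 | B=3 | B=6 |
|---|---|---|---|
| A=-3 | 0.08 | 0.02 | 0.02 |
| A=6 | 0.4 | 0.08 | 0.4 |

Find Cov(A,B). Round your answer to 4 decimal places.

E[A] = 4.92,  E[B] = 3.3
E[AB] = 17.46
Cov(A,B) = E[AB] − E[A]E[B] = 17.46 − (4.92)(3.3) = 1.224

1.2240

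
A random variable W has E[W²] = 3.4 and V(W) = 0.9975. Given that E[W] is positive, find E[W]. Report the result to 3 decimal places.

(E[W])² = E[W²] − V(W) = 3.4 − 0.9975 = 2.4025
E[W] = √2.4025 = 1.55

1.550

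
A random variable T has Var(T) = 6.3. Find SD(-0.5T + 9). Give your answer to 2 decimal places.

Var(-0.5T + 9) = (-0.5)²·6.3 = 1.575
SD(-0.5T + 9) = √1.575 ≈ 1.25

1.25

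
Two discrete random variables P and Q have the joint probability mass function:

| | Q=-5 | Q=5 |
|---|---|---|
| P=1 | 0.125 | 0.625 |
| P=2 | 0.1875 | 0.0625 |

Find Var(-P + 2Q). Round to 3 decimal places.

90.500

E[P] = 1.25,  E[Q] = 1.875,  E[PQ] = 1.25
Var(P) = 1.75 − (1.25)² = 0.1875;  Var(Q) = 25 − (1.875)² = 21.484375
Cov(P,Q) = 1.25 − (1.25)(1.875) = -1.09375
Var(-P + 2Q) = (-1)²·0.1875 + (2)²·21.484375 + 2·(-1)·(2)·-1.09375 = 90.5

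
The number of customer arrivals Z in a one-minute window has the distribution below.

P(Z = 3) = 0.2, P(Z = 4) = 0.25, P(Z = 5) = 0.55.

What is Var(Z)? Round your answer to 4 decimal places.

E[Z] = (3)(0.2) + (4)(0.25) + (5)(0.55) = 4.35
E[Z²] = (3)²(0.2) + (4)²(0.25) + (5)²(0.55) = 19.55
Var(Z) = E[Z²] − (E[Z])² = 19.55 − (4.35)² = 0.6275

0.6275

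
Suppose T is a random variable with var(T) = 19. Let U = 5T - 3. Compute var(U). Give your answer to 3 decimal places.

var(5T - 3) = (5)²·var(T) = 25·19 = 475

475.000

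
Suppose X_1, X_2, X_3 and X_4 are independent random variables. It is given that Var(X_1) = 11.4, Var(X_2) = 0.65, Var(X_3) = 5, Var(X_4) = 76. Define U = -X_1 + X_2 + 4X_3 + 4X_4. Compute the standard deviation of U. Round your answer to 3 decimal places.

By independence, Var(U) = (-1)²Var(X_1) + (1)²Var(X_2) + (4)²Var(X_3) + (4)²Var(X_4)
= (-1)²·11.4 + (1)²·0.65 + (4)²·5 + (4)²·76 = 1308.05
sd(U) = √1308.05 ≈ 36.167

36.167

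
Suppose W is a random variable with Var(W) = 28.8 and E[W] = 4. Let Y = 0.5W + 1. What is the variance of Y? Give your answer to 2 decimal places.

Var(0.5W + 1) = (0.5)²·Var(W) = 0.25·28.8 = 7.2

7.20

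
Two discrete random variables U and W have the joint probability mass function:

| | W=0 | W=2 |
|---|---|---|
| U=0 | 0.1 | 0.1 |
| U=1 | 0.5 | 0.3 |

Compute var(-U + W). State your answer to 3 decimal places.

E[U] = 0.8,  E[W] = 0.8,  E[UW] = 0.6
var(U) = 0.8 − (0.8)² = 0.16;  var(W) = 1.6 − (0.8)² = 0.96
Cov(U,W) = 0.6 − (0.8)(0.8) = -0.04
var(-U + W) = (-1)²·0.16 + (1)²·0.96 + 2·(-1)·(1)·-0.04 = 1.2

1.200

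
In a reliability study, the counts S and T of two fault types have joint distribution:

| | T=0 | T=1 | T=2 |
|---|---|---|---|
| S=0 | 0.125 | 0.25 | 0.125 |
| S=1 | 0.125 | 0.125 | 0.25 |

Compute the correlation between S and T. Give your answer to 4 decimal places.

0.1601

E[S] = 0.5,  E[T] = 1.125
E[ST] = 0.625
cov(S,T) = E[ST] − E[S]E[T] = 0.625 − (0.5)(1.125) = 0.0625
Var(S) = 0.25,  Var(T) = 0.609375
ρ = 0.0625 / √(0.25·0.609375) ≈ 0.1601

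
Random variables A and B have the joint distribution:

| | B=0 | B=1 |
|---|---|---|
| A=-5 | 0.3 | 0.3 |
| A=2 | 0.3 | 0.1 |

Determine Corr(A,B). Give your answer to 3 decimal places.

E[A] = -2.2,  E[B] = 0.4
E[AB] = -1.3
cov(A,B) = E[AB] − E[A]E[B] = -1.3 − (-2.2)(0.4) = -0.42
V(A) = 11.76,  V(B) = 0.24
ρ = -0.42 / √(11.76·0.24) ≈ -0.250

-0.250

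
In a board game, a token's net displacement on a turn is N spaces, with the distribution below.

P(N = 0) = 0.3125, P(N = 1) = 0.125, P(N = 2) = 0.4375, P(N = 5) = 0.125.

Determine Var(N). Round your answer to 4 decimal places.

2.3594

E[N] = (0)(0.3125) + (1)(0.125) + (2)(0.4375) + (5)(0.125) = 1.625
E[N²] = (0)²(0.3125) + (1)²(0.125) + (2)²(0.4375) + (5)²(0.125) = 5
Var(N) = E[N²] − (E[N])² = 5 − (1.625)² = 2.359375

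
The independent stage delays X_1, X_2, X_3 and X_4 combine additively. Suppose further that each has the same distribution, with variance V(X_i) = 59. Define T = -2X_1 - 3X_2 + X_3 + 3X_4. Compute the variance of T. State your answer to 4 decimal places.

By independence, V(T) = (-2)²V(X_1) + (-3)²V(X_2) + (1)²V(X_3) + (3)²V(X_4)
= (-2)²·59 + (-3)²·59 + (1)²·59 + (3)²·59 = 1357

1357.0000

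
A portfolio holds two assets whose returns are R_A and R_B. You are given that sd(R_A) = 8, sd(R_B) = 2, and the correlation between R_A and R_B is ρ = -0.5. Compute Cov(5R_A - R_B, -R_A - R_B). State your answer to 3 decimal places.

-284.000

Var(R_A) = (8)² = 64;  Var(R_B) = (2)² = 4
Cov(R_A,R_B) = ρ·sd(R_A)·sd(R_B) = -0.5·8·2 = -8
Cov(5R_A - R_B, -R_A - R_B) = (5)(-1)Var(R_A) + (-1)(-1)Var(R_B) + [(5)(-1) + (-1)(-1)]Cov(R_A,R_B)
= -5·64 + 1·4 + -4·-8 = -284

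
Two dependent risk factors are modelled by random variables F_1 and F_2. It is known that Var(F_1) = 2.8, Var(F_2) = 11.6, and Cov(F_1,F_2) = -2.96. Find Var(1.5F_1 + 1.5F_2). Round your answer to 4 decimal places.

Var(1.5F_1 + 1.5F_2) = (1.5)²·Var(F_1) + (1.5)²·Var(F_2) + 2·(1.5)·(1.5)·Cov(F_1,F_2)
= 2.25·2.8 + 2.25·11.6 + 4.5·-2.96 = 19.08

19.0800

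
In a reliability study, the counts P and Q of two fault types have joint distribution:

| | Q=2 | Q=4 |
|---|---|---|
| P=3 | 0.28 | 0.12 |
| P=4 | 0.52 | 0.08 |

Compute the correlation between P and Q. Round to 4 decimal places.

-0.2041

E[P] = 3.6,  E[Q] = 2.4
E[PQ] = 8.56
Cov(P,Q) = E[PQ] − E[P]E[Q] = 8.56 − (3.6)(2.4) = -0.08
Var(P) = 0.24,  Var(Q) = 0.64
ρ = -0.08 / √(0.24·0.64) ≈ -0.2041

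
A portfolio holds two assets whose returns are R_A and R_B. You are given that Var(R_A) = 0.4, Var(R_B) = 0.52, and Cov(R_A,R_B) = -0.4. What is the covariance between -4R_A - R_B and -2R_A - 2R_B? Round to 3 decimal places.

Cov(-4R_A - R_B, -2R_A - 2R_B) = (-4)(-2)Var(R_A) + (-1)(-2)Var(R_B) + [(-4)(-2) + (-1)(-2)]Cov(R_A,R_B)
= 8·0.4 + 2·0.52 + 10·-0.4 = 0.24

0.240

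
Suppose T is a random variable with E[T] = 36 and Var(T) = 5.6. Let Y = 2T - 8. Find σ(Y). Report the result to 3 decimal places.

4.733

Var(2T - 8) = (2)²·5.6 = 22.4
σ(Y) = √22.4 ≈ 4.733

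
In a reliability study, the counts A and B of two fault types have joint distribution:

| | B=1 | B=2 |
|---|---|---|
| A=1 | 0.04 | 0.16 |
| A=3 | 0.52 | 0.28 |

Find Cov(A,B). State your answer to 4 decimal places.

E[A] = 2.6,  E[B] = 1.44
E[AB] = 3.6
Cov(A,B) = E[AB] − E[A]E[B] = 3.6 − (2.6)(1.44) = -0.144

-0.1440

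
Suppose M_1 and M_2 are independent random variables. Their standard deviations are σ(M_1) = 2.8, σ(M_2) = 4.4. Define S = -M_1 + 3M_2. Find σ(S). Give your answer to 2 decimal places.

var(M_1) = 7.84, var(M_2) = 19.36
By independence, var(S) = (-1)²var(M_1) + (3)²var(M_2)
= (-1)²·7.84 + (3)²·19.36 = 182.08
σ(S) = √182.08 ≈ 13.49

13.49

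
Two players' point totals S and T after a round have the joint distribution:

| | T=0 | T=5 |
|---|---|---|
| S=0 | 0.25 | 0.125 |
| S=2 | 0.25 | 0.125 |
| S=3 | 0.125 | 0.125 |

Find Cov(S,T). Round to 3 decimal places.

0.313

E[S] = 1.5,  E[T] = 1.875
E[ST] = 3.125
Cov(S,T) = E[ST] − E[S]E[T] = 3.125 − (1.5)(1.875) = 0.3125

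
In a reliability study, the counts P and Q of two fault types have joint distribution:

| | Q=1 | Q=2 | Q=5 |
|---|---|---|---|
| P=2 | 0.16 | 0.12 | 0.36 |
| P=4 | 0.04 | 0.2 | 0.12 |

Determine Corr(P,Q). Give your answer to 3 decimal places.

E[P] = 2.72,  E[Q] = 3.24
E[PQ] = 8.56
Cov(P,Q) = E[PQ] − E[P]E[Q] = 8.56 − (2.72)(3.24) = -0.2528
var(P) = 0.9216,  var(Q) = 2.9824
ρ = -0.2528 / √(0.9216·2.9824) ≈ -0.152

-0.152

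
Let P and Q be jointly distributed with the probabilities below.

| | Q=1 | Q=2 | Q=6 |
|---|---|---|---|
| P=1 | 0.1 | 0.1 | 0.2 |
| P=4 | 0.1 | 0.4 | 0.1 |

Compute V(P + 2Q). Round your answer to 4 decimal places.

14.5600

E[P] = 2.8,  E[Q] = 3,  E[PQ] = 7.5
V(P) = 10 − (2.8)² = 2.16;  V(Q) = 13 − (3)² = 4
Cov(P,Q) = 7.5 − (2.8)(3) = -0.9
V(P + 2Q) = (1)²·2.16 + (2)²·4 + 2·(1)·(2)·-0.9 = 14.56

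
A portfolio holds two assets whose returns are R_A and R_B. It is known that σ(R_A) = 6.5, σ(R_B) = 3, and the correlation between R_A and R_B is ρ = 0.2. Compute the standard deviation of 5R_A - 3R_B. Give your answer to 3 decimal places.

Var(R_A) = (6.5)² = 42.25;  Var(R_B) = (3)² = 9
Cov(R_A,R_B) = ρ·σ(R_A)·σ(R_B) = 0.2·6.5·3 = 3.9
Var(5R_A - 3R_B) = (5)²·Var(R_A) + (-3)²·Var(R_B) + 2·(5)·(-3)·Cov(R_A,R_B)
= 25·42.25 + 9·9 + -30·3.9 = 1020.25
σ(5R_A - 3R_B) = √1020.25 ≈ 31.941

31.941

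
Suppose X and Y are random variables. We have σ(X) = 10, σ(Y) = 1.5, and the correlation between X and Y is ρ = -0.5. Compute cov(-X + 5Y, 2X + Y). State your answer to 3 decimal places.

Var(X) = (10)² = 100;  Var(Y) = (1.5)² = 2.25
cov(X,Y) = ρ·σ(X)·σ(Y) = -0.5·10·1.5 = -7.5
cov(-X + 5Y, 2X + Y) = (-1)(2)Var(X) + (5)(1)Var(Y) + [(-1)(1) + (5)(2)]cov(X,Y)
= -2·100 + 5·2.25 + 9·-7.5 = -256.25

-256.250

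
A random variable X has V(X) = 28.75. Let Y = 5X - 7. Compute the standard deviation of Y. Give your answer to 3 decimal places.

V(5X - 7) = (5)²·28.75 = 718.75
σ(Y) = √718.75 ≈ 26.810

26.810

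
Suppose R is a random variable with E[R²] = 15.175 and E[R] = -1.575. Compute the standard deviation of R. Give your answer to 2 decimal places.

var(R) = 15.175 − (-1.575)² = 12.694375
SD(R) = √12.694375 ≈ 3.56

3.56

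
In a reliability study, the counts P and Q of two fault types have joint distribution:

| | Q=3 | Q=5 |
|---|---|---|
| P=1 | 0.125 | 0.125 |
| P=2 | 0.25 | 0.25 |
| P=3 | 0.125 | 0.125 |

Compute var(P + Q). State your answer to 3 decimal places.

1.500

E[P] = 2,  E[Q] = 4,  E[PQ] = 8
var(P) = 4.5 − (2)² = 0.5;  var(Q) = 17 − (4)² = 1
cov(P,Q) = 8 − (2)(4) = 0
var(P + Q) = (1)²·0.5 + (1)²·1 + 2·(1)·(1)·0 = 1.5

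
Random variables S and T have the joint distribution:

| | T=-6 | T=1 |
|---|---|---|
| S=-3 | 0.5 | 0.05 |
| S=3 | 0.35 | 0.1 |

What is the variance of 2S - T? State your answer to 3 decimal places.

36.428

E[S] = -0.3,  E[T] = -4.95,  E[ST] = 2.85
Var(S) = 9 − (-0.3)² = 8.91;  Var(T) = 30.75 − (-4.95)² = 6.2475
Cov(S,T) = 2.85 − (-0.3)(-4.95) = 1.365
Var(2S - T) = (2)²·8.91 + (-1)²·6.2475 + 2·(2)·(-1)·1.365 = 36.4275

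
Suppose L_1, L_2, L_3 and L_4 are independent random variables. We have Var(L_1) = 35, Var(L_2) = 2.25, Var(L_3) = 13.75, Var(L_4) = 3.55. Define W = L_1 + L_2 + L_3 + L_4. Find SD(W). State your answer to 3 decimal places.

7.386

By independence, Var(W) = (1)²Var(L_1) + (1)²Var(L_2) + (1)²Var(L_3) + (1)²Var(L_4)
= (1)²·35 + (1)²·2.25 + (1)²·13.75 + (1)²·3.55 = 54.55
SD(W) = √54.55 ≈ 7.386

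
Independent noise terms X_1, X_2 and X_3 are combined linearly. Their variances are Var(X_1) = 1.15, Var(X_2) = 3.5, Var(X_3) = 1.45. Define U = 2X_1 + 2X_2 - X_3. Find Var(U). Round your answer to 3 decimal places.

20.050

By independence, Var(U) = (2)²Var(X_1) + (2)²Var(X_2) + (-1)²Var(X_3)
= (2)²·1.15 + (2)²·3.5 + (-1)²·1.45 = 20.05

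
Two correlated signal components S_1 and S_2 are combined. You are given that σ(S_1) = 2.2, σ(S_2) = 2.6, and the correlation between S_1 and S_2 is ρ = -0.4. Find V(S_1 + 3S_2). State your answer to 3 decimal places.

51.952

V(S_1) = (2.2)² = 4.84;  V(S_2) = (2.6)² = 6.76
Cov(S_1,S_2) = ρ·σ(S_1)·σ(S_2) = -0.4·2.2·2.6 = -2.288
V(S_1 + 3S_2) = (1)²·V(S_1) + (3)²·V(S_2) + 2·(1)·(3)·Cov(S_1,S_2)
= 1·4.84 + 9·6.76 + 6·-2.288 = 51.952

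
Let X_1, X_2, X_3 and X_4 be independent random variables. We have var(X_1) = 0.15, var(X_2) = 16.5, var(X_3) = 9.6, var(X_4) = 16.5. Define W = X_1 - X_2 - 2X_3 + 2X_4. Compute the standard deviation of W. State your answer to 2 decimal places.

By independence, var(W) = (1)²var(X_1) + (-1)²var(X_2) + (-2)²var(X_3) + (2)²var(X_4)
= (1)²·0.15 + (-1)²·16.5 + (-2)²·9.6 + (2)²·16.5 = 121.05
SD(W) = √121.05 ≈ 11.00

11.00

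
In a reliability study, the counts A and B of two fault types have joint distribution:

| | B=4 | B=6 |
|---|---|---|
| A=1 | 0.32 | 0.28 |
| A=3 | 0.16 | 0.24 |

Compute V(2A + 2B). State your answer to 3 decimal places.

8.858

E[A] = 1.8,  E[B] = 5.04,  E[AB] = 9.2
V(A) = 4.2 − (1.8)² = 0.96;  V(B) = 26.4 − (5.04)² = 0.9984
Cov(A,B) = 9.2 − (1.8)(5.04) = 0.128
V(2A + 2B) = (2)²·0.96 + (2)²·0.9984 + 2·(2)·(2)·0.128 = 8.8576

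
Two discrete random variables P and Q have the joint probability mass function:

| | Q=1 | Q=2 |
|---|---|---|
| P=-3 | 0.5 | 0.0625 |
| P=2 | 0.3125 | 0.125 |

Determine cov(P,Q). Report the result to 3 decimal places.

0.215

E[P] = -0.8125,  E[Q] = 1.1875
E[PQ] = -0.75
cov(P,Q) = E[PQ] − E[P]E[Q] = -0.75 − (-0.8125)(1.1875) = 0.21484375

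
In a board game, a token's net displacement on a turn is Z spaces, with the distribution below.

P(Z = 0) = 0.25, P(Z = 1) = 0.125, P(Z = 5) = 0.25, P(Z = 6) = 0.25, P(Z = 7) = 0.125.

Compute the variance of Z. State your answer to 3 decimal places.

E[Z] = (0)(0.25) + (1)(0.125) + (5)(0.25) + (6)(0.25) + (7)(0.125) = 3.75
E[Z²] = (0)²(0.25) + (1)²(0.125) + (5)²(0.25) + (6)²(0.25) + (7)²(0.125) = 21.5
Var(Z) = E[Z²] − (E[Z])² = 21.5 − (3.75)² = 7.4375

7.438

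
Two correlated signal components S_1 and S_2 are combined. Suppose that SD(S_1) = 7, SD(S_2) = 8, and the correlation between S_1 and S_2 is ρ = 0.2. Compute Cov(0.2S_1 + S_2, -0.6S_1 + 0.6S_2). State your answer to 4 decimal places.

var(S_1) = (7)² = 49;  var(S_2) = (8)² = 64
Cov(S_1,S_2) = ρ·SD(S_1)·SD(S_2) = 0.2·7·8 = 11.2
Cov(0.2S_1 + S_2, -0.6S_1 + 0.6S_2) = (0.2)(-0.6)var(S_1) + (1)(0.6)var(S_2) + [(0.2)(0.6) + (1)(-0.6)]Cov(S_1,S_2)
= -0.12·49 + 0.6·64 + -0.48·11.2 = 27.144

27.1440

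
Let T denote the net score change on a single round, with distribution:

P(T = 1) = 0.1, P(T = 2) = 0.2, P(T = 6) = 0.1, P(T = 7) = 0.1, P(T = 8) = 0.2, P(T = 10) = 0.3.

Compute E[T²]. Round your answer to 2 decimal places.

52.20

E[T²] = (1)²(0.1) + (2)²(0.2) + (6)²(0.1) + (7)²(0.1) + (8)²(0.2) + (10)²(0.3) = 52.2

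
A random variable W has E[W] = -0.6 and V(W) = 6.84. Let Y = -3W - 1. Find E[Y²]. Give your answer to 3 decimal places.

E[-3W - 1] = -3·-0.6 − 1 = 0.8
V(-3W - 1) = (-3)²·6.84 = 61.56
E[Y²] = V(Y) + (E[Y])² = 61.56 + (0.8)² = 62.2

62.200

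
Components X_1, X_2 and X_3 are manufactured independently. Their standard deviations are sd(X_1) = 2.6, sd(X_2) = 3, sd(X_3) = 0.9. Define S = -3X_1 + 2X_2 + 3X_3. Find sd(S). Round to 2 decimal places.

10.20

Var(X_1) = 6.76, Var(X_2) = 9, Var(X_3) = 0.81
By independence, Var(S) = (-3)²Var(X_1) + (2)²Var(X_2) + (3)²Var(X_3)
= (-3)²·6.76 + (2)²·9 + (3)²·0.81 = 104.13
sd(S) = √104.13 ≈ 10.20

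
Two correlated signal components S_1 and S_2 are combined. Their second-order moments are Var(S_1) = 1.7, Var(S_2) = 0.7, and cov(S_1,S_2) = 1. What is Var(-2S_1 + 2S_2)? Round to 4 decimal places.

1.6000

Var(-2S_1 + 2S_2) = (-2)²·Var(S_1) + (2)²·Var(S_2) + 2·(-2)·(2)·cov(S_1,S_2)
= 4·1.7 + 4·0.7 + -8·1 = 1.6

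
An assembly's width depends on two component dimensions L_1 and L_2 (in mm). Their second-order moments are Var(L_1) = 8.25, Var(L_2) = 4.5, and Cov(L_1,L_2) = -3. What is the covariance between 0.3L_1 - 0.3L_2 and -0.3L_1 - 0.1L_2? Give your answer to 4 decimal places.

-0.7875

Cov(0.3L_1 - 0.3L_2, -0.3L_1 - 0.1L_2) = (0.3)(-0.3)Var(L_1) + (-0.3)(-0.1)Var(L_2) + [(0.3)(-0.1) + (-0.3)(-0.3)]Cov(L_1,L_2)
= -0.09·8.25 + 0.03·4.5 + 0.06·-3 = -0.7875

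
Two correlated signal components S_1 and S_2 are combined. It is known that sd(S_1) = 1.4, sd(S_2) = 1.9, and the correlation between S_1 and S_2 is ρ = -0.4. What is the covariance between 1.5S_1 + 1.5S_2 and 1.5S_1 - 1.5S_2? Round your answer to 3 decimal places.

Var(S_1) = (1.4)² = 1.96;  Var(S_2) = (1.9)² = 3.61
Cov(S_1,S_2) = ρ·sd(S_1)·sd(S_2) = -0.4·1.4·1.9 = -1.064
Cov(1.5S_1 + 1.5S_2, 1.5S_1 - 1.5S_2) = (1.5)(1.5)Var(S_1) + (1.5)(-1.5)Var(S_2) + [(1.5)(-1.5) + (1.5)(1.5)]Cov(S_1,S_2)
= 2.25·1.96 + -2.25·3.61 + 0·-1.064 = -3.7125

-3.713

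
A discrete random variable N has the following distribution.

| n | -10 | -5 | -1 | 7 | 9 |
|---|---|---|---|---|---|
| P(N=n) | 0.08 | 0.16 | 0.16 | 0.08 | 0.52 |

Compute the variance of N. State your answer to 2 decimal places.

46.09

E[N] = (-10)(0.08) + (-5)(0.16) + (-1)(0.16) + (7)(0.08) + (9)(0.52) = 3.48
E[N²] = (-10)²(0.08) + (-5)²(0.16) + (-1)²(0.16) + (7)²(0.08) + (9)²(0.52) = 58.2
V(N) = E[N²] − (E[N])² = 58.2 − (3.48)² = 46.0896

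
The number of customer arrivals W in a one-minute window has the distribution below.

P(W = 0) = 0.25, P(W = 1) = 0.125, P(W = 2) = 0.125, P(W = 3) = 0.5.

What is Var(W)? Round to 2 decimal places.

1.61

E[W] = (0)(0.25) + (1)(0.125) + (2)(0.125) + (3)(0.5) = 1.875
E[W²] = (0)²(0.25) + (1)²(0.125) + (2)²(0.125) + (3)²(0.5) = 5.125
Var(W) = E[W²] − (E[W])² = 5.125 − (1.875)² = 1.609375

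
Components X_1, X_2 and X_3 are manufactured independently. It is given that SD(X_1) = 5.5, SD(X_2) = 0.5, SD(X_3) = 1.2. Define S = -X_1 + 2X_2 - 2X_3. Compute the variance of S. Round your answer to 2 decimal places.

37.01

V(X_1) = 30.25, V(X_2) = 0.25, V(X_3) = 1.44
By independence, V(S) = (-1)²V(X_1) + (2)²V(X_2) + (-2)²V(X_3)
= (-1)²·30.25 + (2)²·0.25 + (-2)²·1.44 = 37.01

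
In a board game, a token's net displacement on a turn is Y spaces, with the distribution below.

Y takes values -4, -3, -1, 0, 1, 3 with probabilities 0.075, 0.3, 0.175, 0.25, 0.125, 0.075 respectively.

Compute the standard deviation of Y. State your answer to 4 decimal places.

E[Y] = (-4)(0.075) + (-3)(0.3) + (-1)(0.175) + (0)(0.25) + (1)(0.125) + (3)(0.075) = -1.025
E[Y²] = (-4)²(0.075) + (-3)²(0.3) + (-1)²(0.175) + (0)²(0.25) + (1)²(0.125) + (3)²(0.075) = 4.875
V(Y) = E[Y²] − (E[Y])² = 4.875 − (-1.025)² = 3.824375
SD(Y) = √3.824375 ≈ 1.9556

1.9556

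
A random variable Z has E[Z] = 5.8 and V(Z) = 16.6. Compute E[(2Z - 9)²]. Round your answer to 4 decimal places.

E[2Z - 9] = 2·5.8 − 9 = 2.6
V(2Z - 9) = (2)²·16.6 = 66.4
E[(2Z - 9)²] = V((2Z - 9)) + (E[(2Z - 9)])² = 66.4 + (2.6)² = 73.16

73.1600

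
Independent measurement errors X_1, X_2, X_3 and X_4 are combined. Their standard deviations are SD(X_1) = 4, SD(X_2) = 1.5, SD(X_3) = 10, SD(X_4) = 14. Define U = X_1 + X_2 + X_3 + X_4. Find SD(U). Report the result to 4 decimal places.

17.7271

var(X_1) = 16, var(X_2) = 2.25, var(X_3) = 100, var(X_4) = 196
By independence, var(U) = (1)²var(X_1) + (1)²var(X_2) + (1)²var(X_3) + (1)²var(X_4)
= (1)²·16 + (1)²·2.25 + (1)²·100 + (1)²·196 = 314.25
SD(U) = √314.25 ≈ 17.7271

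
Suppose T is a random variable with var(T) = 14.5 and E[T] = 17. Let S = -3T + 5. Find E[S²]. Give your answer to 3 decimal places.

2246.500

E[-3T + 5] = -3·17 + 5 = -46
var(-3T + 5) = (-3)²·14.5 = 130.5
E[S²] = var(S) + (E[S])² = 130.5 + (-46)² = 2246.5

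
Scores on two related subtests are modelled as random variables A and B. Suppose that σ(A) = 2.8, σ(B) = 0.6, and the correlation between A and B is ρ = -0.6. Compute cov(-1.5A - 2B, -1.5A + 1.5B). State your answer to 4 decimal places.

V(A) = (2.8)² = 7.84;  V(B) = (0.6)² = 0.36
cov(A,B) = ρ·σ(A)·σ(B) = -0.6·2.8·0.6 = -1.008
cov(-1.5A - 2B, -1.5A + 1.5B) = (-1.5)(-1.5)V(A) + (-2)(1.5)V(B) + [(-1.5)(1.5) + (-2)(-1.5)]cov(A,B)
= 2.25·7.84 + -3·0.36 + 0.75·-1.008 = 15.804

15.8040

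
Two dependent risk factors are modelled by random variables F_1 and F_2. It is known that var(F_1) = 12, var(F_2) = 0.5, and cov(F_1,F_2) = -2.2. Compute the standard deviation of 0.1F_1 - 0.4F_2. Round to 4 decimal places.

var(0.1F_1 - 0.4F_2) = (0.1)²·var(F_1) + (-0.4)²·var(F_2) + 2·(0.1)·(-0.4)·cov(F_1,F_2)
= 0.01·12 + 0.16·0.5 + -0.08·-2.2 = 0.376
SD(0.1F_1 - 0.4F_2) = √0.376 ≈ 0.6132

0.6132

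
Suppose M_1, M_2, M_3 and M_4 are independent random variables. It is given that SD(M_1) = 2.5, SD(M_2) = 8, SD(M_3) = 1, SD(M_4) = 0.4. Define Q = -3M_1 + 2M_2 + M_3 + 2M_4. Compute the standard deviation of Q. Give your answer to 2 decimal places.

Var(M_1) = 6.25, Var(M_2) = 64, Var(M_3) = 1, Var(M_4) = 0.16
By independence, Var(Q) = (-3)²Var(M_1) + (2)²Var(M_2) + (1)²Var(M_3) + (2)²Var(M_4)
= (-3)²·6.25 + (2)²·64 + (1)²·1 + (2)²·0.16 = 313.89
SD(Q) = √313.89 ≈ 17.72

17.72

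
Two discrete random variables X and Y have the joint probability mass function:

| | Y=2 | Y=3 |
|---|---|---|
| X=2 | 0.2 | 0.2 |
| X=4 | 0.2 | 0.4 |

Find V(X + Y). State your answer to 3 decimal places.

E[X] = 3.2,  E[Y] = 2.6,  E[XY] = 8.4
V(X) = 11.2 − (3.2)² = 0.96;  V(Y) = 7 − (2.6)² = 0.24
Cov(X,Y) = 8.4 − (3.2)(2.6) = 0.08
V(X + Y) = (1)²·0.96 + (1)²·0.24 + 2·(1)·(1)·0.08 = 1.36

1.360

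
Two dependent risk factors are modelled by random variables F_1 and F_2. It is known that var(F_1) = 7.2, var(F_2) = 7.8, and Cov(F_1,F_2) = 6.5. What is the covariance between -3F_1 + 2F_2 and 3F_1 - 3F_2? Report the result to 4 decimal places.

-14.1000

Cov(-3F_1 + 2F_2, 3F_1 - 3F_2) = (-3)(3)var(F_1) + (2)(-3)var(F_2) + [(-3)(-3) + (2)(3)]Cov(F_1,F_2)
= -9·7.2 + -6·7.8 + 15·6.5 = -14.1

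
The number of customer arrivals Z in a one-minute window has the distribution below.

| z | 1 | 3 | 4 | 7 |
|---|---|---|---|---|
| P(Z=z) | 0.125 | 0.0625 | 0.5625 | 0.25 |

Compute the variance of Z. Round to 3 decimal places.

E[Z] = (1)(0.125) + (3)(0.0625) + (4)(0.5625) + (7)(0.25) = 4.3125
E[Z²] = (1)²(0.125) + (3)²(0.0625) + (4)²(0.5625) + (7)²(0.25) = 21.9375
Var(Z) = E[Z²] − (E[Z])² = 21.9375 − (4.3125)² = 3.33984375

3.340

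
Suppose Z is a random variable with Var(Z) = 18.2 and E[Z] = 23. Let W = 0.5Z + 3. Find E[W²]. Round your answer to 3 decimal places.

214.800

E[0.5Z + 3] = 0.5·23 + 3 = 14.5
Var(0.5Z + 3) = (0.5)²·18.2 = 4.55
E[W²] = Var(W) + (E[W])² = 4.55 + (14.5)² = 214.8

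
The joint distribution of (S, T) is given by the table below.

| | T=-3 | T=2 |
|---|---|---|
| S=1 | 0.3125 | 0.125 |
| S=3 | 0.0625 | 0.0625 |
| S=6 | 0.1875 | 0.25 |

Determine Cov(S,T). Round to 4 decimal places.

E[S] = 3.4375,  E[T] = -0.8125
E[ST] = -1.25
Cov(S,T) = E[ST] − E[S]E[T] = -1.25 − (3.4375)(-0.8125) = 1.54296875

1.5430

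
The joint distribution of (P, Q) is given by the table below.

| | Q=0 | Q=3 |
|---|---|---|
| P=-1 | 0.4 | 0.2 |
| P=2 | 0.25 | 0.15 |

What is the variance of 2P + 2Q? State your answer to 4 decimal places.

E[P] = 0.2,  E[Q] = 1.05,  E[PQ] = 0.3
Var(P) = 2.2 − (0.2)² = 2.16;  Var(Q) = 3.15 − (1.05)² = 2.0475
Cov(P,Q) = 0.3 − (0.2)(1.05) = 0.09
Var(2P + 2Q) = (2)²·2.16 + (2)²·2.0475 + 2·(2)·(2)·0.09 = 17.55

17.5500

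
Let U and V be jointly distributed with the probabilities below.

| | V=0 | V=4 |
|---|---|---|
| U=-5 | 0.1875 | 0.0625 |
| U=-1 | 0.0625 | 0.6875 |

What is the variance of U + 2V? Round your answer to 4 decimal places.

23.0000

E[U] = -2,  E[V] = 3,  E[UV] = -4
var(U) = 7 − (-2)² = 3;  var(V) = 12 − (3)² = 3
Cov(U,V) = -4 − (-2)(3) = 2
var(U + 2V) = (1)²·3 + (2)²·3 + 2·(1)·(2)·2 = 23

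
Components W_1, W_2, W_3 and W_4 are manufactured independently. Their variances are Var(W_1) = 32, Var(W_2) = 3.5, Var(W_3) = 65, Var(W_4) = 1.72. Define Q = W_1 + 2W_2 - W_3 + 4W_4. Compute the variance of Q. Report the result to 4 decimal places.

By independence, Var(Q) = (1)²Var(W_1) + (2)²Var(W_2) + (-1)²Var(W_3) + (4)²Var(W_4)
= (1)²·32 + (2)²·3.5 + (-1)²·65 + (4)²·1.72 = 138.52

138.5200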